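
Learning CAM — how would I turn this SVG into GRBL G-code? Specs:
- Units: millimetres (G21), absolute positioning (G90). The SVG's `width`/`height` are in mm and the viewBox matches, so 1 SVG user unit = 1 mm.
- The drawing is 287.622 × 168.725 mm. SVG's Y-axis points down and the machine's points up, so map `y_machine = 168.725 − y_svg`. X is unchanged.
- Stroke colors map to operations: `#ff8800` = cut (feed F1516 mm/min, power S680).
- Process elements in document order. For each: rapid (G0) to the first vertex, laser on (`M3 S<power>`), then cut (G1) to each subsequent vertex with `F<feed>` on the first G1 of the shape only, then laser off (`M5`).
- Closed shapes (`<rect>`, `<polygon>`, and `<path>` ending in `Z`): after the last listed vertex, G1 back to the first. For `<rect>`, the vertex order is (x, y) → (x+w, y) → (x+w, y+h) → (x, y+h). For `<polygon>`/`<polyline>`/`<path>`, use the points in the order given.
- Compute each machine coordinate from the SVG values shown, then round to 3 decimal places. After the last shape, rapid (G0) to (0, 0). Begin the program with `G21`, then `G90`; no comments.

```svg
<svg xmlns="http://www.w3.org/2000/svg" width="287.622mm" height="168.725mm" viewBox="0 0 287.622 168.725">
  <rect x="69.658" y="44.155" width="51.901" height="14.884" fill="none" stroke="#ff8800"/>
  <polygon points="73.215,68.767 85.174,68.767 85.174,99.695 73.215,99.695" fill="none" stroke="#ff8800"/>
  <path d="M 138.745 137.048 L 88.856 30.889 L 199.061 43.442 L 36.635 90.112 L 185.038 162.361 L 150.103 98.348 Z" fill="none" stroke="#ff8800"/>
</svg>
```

Since the viewBox matches the mm dimensions, user units are millimetres directly. The only transform is the Y-flip y_m = 168.725 − y_svg.

Shape 1 is a rectangle drawn with `<rect>`. Its stroke #ff8800 means cut at S680, F1516. After flipping Y the toolpath is (69.658,124.570) → (121.559,124.570) → (121.559,109.686) → (69.658,109.686) → (69.658,124.570), returning to the start.

Shape 2 is a rectangle drawn with `<polygon>`. Its stroke #ff8800 means cut at S680, F1516. After flipping Y the toolpath is (73.215,99.958) → (85.174,99.958) → (85.174,69.030) → (73.215,69.030) → (73.215,99.958), returning to the start.

Shape 3 is a closed polygon drawn with `<path>`. Its stroke #ff8800 means cut at S680, F1516. After flipping Y the toolpath is (138.745,31.677) → (88.856,137.836) → (199.061,125.283) → (36.635,78.613) → (185.038,6.364) → (150.103,70.377) → (138.745,31.677), returning to the start.

G21
G90
G0 X69.658 Y124.570
M3 S680
G1 X121.559 Y124.570 F1516
G1 X121.559 Y109.686
G1 X69.658 Y109.686
G1 X69.658 Y124.570
M5
G0 X73.215 Y99.958
M3 S680
G1 X85.174 Y99.958 F1516
G1 X85.174 Y69.030
G1 X73.215 Y69.030
G1 X73.215 Y99.958
M5
G0 X138.745 Y31.677
M3 S680
G1 X88.856 Y137.836 F1516
G1 X199.061 Y125.283
G1 X36.635 Y78.613
G1 X185.038 Y6.364
G1 X150.103 Y70.377
G1 X138.745 Y31.677
M5
G0 X0.000 Y0.000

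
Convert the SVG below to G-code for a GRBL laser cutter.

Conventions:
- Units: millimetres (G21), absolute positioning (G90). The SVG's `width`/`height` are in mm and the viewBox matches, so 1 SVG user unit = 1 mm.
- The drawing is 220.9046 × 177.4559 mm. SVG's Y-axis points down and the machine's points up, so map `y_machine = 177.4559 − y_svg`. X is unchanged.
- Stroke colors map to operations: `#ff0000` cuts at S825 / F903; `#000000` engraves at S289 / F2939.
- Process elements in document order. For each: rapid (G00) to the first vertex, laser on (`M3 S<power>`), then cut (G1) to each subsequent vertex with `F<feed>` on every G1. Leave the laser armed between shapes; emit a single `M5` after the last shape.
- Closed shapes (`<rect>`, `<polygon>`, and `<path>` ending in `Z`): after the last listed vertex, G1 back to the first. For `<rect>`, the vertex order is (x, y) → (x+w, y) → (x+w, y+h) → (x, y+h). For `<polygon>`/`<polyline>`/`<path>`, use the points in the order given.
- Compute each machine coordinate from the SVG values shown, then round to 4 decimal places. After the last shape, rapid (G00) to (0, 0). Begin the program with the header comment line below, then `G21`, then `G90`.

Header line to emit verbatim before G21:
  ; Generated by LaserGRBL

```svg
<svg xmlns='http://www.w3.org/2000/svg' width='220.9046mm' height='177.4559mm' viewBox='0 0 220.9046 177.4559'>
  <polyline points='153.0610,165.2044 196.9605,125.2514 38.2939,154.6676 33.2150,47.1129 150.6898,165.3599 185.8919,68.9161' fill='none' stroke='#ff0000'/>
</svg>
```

Since the viewBox matches the mm dimensions, user units are millimetres directly. The only transform is the Y-flip y_m = 177.4559 − y_svg.

Shape 1 is a open polyline drawn with `<polyline>`. Its stroke #ff0000 means cut at S825, F903. After flipping Y the toolpath is (153.0610,12.2515) → (196.9605,52.2045) → (38.2939,22.7883) → (33.2150,130.3430) → (150.6898,12.0960) → (185.8919,108.5398).

; Generated by LaserGRBL
G21
G90
G00 X153.0610 Y12.2515
M3 S825
G1 X196.9605 Y52.2045 F903
G1 X38.2939 Y22.7883 F903
G1 X33.2150 Y130.3430 F903
G1 X150.6898 Y12.0960 F903
G1 X185.8919 Y108.5398 F903
M5
G00 X0.0000 Y0.0000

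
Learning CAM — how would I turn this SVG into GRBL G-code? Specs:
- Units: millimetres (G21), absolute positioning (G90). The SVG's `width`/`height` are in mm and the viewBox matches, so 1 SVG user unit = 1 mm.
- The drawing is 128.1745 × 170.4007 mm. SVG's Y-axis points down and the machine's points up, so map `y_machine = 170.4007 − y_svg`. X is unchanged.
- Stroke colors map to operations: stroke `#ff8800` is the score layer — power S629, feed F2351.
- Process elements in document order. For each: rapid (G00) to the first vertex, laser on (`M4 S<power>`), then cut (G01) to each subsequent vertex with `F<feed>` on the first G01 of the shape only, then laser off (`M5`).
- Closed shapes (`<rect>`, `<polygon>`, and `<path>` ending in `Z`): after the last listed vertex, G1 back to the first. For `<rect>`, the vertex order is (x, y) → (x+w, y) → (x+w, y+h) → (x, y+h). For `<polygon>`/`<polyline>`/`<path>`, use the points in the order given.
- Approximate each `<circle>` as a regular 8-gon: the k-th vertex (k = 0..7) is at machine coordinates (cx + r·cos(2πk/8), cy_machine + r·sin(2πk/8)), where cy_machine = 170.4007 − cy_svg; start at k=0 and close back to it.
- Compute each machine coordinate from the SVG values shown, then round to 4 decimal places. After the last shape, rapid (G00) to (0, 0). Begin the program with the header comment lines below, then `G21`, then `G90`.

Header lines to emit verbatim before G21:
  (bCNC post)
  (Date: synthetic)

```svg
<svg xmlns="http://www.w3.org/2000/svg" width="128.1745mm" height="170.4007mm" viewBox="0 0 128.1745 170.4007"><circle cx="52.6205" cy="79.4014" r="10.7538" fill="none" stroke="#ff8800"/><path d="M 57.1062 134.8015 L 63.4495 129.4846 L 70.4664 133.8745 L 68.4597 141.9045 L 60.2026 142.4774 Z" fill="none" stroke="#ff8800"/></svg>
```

(bCNC post)
(Date: synthetic)
G21
G90
G00 X63.3743 Y90.9993
M4 S629
G01 X60.2246 Y98.6034 F2351
G01 X52.6205 Y101.7531
G01 X45.0164 Y98.6034
G01 X41.8667 Y90.9993
G01 X45.0164 Y83.3952
G01 X52.6205 Y80.2455
G01 X60.2246 Y83.3952
G01 X63.3743 Y90.9993
M5
G00 X57.1062 Y35.5992
M4 S629
G01 X63.4495 Y40.9161 F2351
G01 X70.4664 Y36.5262
G01 X68.4597 Y28.4962
G01 X60.2026 Y27.9233
G01 X57.1062 Y35.5992
M5
G00 X0.0000 Y0.0000

1 u = 1 mm; y_m = 170.4007 − y.

[1] `<circle>` circle, #ff8800→score S629 F2351: (63.3743,90.9993) → (60.2246,98.6034) → (52.6205,101.7531) → (45.0164,98.6034) → (41.8667,90.9993) → (45.0164,83.3952) → (52.6205,80.2455) → (60.2246,83.3952) → (63.3743,90.9993) (closed)

[2] `<path>` regular polygon, #ff8800→score S629 F2351: (57.1062,35.5992) → (63.4495,40.9161) → (70.4664,36.5262) → (68.4597,28.4962) → (60.2026,27.9233) → (57.1062,35.5992) (closed)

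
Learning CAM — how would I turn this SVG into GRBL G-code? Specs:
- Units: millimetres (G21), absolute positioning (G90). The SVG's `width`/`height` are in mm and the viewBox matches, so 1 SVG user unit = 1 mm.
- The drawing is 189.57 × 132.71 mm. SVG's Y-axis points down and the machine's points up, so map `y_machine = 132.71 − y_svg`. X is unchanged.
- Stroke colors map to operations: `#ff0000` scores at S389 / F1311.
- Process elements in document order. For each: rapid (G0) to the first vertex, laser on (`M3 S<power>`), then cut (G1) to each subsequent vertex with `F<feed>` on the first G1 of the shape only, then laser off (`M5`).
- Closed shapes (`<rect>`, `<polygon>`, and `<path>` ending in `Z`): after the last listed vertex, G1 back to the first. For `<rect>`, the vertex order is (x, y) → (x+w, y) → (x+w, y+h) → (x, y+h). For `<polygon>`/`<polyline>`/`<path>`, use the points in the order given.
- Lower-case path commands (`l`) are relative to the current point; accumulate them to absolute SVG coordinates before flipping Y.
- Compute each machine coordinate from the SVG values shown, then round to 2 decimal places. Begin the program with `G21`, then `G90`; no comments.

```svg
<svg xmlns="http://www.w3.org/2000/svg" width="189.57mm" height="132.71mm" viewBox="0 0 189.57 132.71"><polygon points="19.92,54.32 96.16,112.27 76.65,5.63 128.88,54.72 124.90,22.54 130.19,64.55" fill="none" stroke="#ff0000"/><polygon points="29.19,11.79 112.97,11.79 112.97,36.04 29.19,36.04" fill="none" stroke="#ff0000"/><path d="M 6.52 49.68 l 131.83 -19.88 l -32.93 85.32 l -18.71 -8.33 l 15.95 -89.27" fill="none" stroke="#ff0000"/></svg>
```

G21
G90
G0 X19.92 Y78.39
M3 S389
G1 X96.16 Y20.44 F1311
G1 X76.65 Y127.08
G1 X128.88 Y77.99
G1 X124.90 Y110.17
G1 X130.19 Y68.16
G1 X19.92 Y78.39
M5
G0 X29.19 Y120.92
M3 S389
G1 X112.97 Y120.92 F1311
G1 X112.97 Y96.67
G1 X29.19 Y96.67
G1 X29.19 Y120.92
M5
G0 X6.52 Y83.03
M3 S389
G1 X138.35 Y102.91 F1311
G1 X105.42 Y17.59
G1 X86.71 Y25.92
G1 X102.66 Y115.19
M5

viewBox `0 0 189.57 132.71` with mm width/height → 1 unit = 1 mm. Flip: y_m = 132.71 − y_svg.

**Shape 1** — `<polygon>` closed polygon, stroke `#ff0000` → score (S389, F1311). Machine vertices: (19.92,78.39) → (96.16,20.44) → (76.65,127.08) → (128.88,77.99) → (124.90,110.17) → (130.19,68.16) → (19.92,78.39). Closed: final G1 returns to the first vertex.

**Shape 2** — `<polygon>` rectangle, stroke `#ff0000` → score (S389, F1311). Machine vertices: (29.19,120.92) → (112.97,120.92) → (112.97,96.67) → (29.19,96.67) → (29.19,120.92). Closed: final G1 returns to the first vertex.

**Shape 3** — `<path>` open polyline, stroke `#ff0000` → score (S389, F1311). Machine vertices: (6.52,83.03) → (138.35,102.91) → (105.42,17.59) → (86.71,25.92) → (102.66,115.19). Open path.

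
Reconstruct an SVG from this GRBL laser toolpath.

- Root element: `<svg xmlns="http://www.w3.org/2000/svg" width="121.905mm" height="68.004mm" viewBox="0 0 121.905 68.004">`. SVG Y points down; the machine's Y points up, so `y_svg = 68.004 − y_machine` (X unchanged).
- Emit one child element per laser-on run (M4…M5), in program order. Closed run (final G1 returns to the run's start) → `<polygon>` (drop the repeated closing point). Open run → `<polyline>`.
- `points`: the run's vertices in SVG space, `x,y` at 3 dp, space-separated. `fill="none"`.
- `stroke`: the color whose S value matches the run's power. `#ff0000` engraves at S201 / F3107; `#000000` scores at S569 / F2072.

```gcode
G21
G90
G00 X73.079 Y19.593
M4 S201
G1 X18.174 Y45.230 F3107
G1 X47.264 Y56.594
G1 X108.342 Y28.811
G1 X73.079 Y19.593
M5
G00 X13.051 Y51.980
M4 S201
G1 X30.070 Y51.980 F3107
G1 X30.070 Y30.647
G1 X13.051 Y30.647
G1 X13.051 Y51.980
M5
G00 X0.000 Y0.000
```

y_svg = 68.004 − y_m. Every run uses S201, so all elements get stroke `#ff0000` (engrave).

[1] closed run; points: 73.079,48.411 18.174,22.774 47.264,11.410 108.342,39.193

[2] closed run; points: 13.051,16.024 30.070,16.024 30.070,37.357 13.051,37.357

<svg xmlns="http://www.w3.org/2000/svg" width="121.905mm" height="68.004mm" viewBox="0 0 121.905 68.004">
  <polygon points="73.079,48.411 18.174,22.774 47.264,11.410 108.342,39.193" fill="none" stroke="#ff0000"/>
  <polygon points="13.051,16.024 30.070,16.024 30.070,37.357 13.051,37.357" fill="none" stroke="#ff0000"/>
</svg>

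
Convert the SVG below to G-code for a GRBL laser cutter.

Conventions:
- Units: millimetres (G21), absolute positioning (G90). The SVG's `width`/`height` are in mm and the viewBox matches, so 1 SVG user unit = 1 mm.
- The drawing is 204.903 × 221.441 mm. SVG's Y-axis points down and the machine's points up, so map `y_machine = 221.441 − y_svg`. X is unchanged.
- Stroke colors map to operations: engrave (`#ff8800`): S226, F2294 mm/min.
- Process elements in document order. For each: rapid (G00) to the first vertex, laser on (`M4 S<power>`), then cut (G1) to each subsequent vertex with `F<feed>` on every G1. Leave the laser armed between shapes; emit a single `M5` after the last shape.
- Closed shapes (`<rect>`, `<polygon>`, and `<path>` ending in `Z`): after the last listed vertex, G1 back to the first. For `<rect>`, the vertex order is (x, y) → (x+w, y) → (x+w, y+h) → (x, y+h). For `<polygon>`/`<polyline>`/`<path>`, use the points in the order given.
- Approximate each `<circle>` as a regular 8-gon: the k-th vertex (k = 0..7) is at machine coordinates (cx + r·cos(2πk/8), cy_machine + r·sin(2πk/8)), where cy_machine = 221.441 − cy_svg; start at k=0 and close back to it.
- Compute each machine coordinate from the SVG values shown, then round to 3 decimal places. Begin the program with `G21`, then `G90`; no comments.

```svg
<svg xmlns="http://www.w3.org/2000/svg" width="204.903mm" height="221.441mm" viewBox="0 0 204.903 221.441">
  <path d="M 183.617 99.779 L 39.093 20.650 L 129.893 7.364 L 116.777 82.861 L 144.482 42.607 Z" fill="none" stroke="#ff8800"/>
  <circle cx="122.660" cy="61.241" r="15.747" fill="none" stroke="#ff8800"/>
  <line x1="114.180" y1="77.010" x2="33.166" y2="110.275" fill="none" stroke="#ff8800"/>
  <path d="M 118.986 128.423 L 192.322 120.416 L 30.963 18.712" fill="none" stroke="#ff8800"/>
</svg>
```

1 u = 1 mm; y_m = 221.441 − y.

[1] `<path>` closed polygon, #ff8800→engrave S226 F2294: (183.617,121.662) → (39.093,200.791) → (129.893,214.077) → (116.777,138.580) → (144.482,178.834) → (183.617,121.662) (closed)

[2] `<circle>` circle, #ff8800→engrave S226 F2294: (138.407,160.200) → (133.795,171.335) → (122.660,175.947) → (111.525,171.335) → (106.913,160.200) → (111.525,149.065) → (122.660,144.453) → (133.795,149.065) → (138.407,160.200) (closed)

[3] `<line>` line segment, #ff8800→engrave S226 F2294: (114.180,144.431) → (33.166,111.166)

[4] `<path>` open polyline, #ff8800→engrave S226 F2294: (118.986,93.018) → (192.322,101.025) → (30.963,202.729)

G21
G90
G00 X183.617 Y121.662
M4 S226
G1 X39.093 Y200.791 F2294
G1 X129.893 Y214.077 F2294
G1 X116.777 Y138.580 F2294
G1 X144.482 Y178.834 F2294
G1 X183.617 Y121.662 F2294
G00 X138.407 Y160.200
M4 S226
G1 X133.795 Y171.335 F2294
G1 X122.660 Y175.947 F2294
G1 X111.525 Y171.335 F2294
G1 X106.913 Y160.200 F2294
G1 X111.525 Y149.065 F2294
G1 X122.660 Y144.453 F2294
G1 X133.795 Y149.065 F2294
G1 X138.407 Y160.200 F2294
G00 X114.180 Y144.431
M4 S226
G1 X33.166 Y111.166 F2294
G00 X118.986 Y93.018
M4 S226
G1 X192.322 Y101.025 F2294
G1 X30.963 Y202.729 F2294
M5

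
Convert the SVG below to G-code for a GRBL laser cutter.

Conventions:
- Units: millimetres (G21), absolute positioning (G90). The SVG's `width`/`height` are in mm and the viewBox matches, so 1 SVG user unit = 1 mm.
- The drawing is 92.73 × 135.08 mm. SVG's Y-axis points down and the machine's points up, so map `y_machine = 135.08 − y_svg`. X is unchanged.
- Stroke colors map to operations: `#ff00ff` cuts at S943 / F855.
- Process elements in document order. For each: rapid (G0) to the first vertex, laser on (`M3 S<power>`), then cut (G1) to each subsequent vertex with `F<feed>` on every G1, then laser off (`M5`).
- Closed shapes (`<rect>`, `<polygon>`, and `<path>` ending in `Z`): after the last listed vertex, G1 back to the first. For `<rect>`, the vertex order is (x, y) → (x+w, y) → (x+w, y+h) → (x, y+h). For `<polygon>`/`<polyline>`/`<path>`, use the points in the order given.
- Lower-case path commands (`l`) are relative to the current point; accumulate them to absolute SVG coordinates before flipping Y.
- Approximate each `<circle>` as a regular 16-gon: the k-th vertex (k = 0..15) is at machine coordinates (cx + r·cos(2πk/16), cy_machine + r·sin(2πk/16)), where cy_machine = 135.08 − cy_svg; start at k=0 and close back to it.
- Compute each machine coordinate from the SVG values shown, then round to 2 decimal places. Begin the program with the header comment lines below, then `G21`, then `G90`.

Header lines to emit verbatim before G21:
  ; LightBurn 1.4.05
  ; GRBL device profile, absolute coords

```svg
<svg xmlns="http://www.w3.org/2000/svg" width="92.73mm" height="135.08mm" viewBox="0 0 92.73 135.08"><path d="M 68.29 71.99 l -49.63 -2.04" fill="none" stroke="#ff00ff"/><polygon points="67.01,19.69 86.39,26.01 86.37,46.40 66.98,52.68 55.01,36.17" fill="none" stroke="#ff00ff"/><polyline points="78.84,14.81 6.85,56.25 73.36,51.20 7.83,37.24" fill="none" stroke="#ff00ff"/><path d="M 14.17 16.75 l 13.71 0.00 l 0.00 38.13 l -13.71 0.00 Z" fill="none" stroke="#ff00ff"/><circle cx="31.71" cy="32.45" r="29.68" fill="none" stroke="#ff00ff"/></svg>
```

Since the viewBox matches the mm dimensions, user units are millimetres directly. The only transform is the Y-flip y_m = 135.08 − y_svg.

Shape 1 is a line segment drawn with `<path>`. Its stroke #ff00ff means cut at S943, F855. After flipping Y the toolpath is (68.29,63.09) → (18.66,65.13).

Shape 2 is a regular polygon drawn with `<polygon>`. Its stroke #ff00ff means cut at S943, F855. After flipping Y the toolpath is (67.01,115.39) → (86.39,109.07) → (86.37,88.68) → (66.98,82.40) → (55.01,98.91) → (67.01,115.39), returning to the start.

Shape 3 is a open polyline drawn with `<polyline>`. Its stroke #ff00ff means cut at S943, F855. After flipping Y the toolpath is (78.84,120.27) → (6.85,78.83) → (73.36,83.88) → (7.83,97.84).

Shape 4 is a rectangle drawn with `<path>`. Its stroke #ff00ff means cut at S943, F855. After flipping Y the toolpath is (14.17,118.33) → (27.88,118.33) → (27.88,80.20) → (14.17,80.20) → (14.17,118.33), returning to the start.

Shape 5 is a circle drawn with `<circle>`. Its stroke #ff00ff means cut at S943, F855. After flipping Y the toolpath is (61.39,102.63) → (59.13,113.99) → (52.70,123.62) → (43.07,130.05) → (31.71,132.31) → (20.35,130.05) → (10.72,123.62) → (4.29,113.99) → (2.03,102.63) → (4.29,91.27) → (10.72,81.64) → (20.35,75.21) → (31.71,72.95) → (43.07,75.21) → (52.70,81.64) → (59.13,91.27) → (61.39,102.63), returning to the start.

; LightBurn 1.4.05
; GRBL device profile, absolute coords
G21
G90
G0 X68.29 Y63.09
M3 S943
G1 X18.66 Y65.13 F855
M5
G0 X67.01 Y115.39
M3 S943
G1 X86.39 Y109.07 F855
G1 X86.37 Y88.68 F855
G1 X66.98 Y82.40 F855
G1 X55.01 Y98.91 F855
G1 X67.01 Y115.39 F855
M5
G0 X78.84 Y120.27
M3 S943
G1 X6.85 Y78.83 F855
G1 X73.36 Y83.88 F855
G1 X7.83 Y97.84 F855
M5
G0 X14.17 Y118.33
M3 S943
G1 X27.88 Y118.33 F855
G1 X27.88 Y80.20 F855
G1 X14.17 Y80.20 F855
G1 X14.17 Y118.33 F855
M5
G0 X61.39 Y102.63
M3 S943
G1 X59.13 Y113.99 F855
G1 X52.70 Y123.62 F855
G1 X43.07 Y130.05 F855
G1 X31.71 Y132.31 F855
G1 X20.35 Y130.05 F855
G1 X10.72 Y123.62 F855
G1 X4.29 Y113.99 F855
G1 X2.03 Y102.63 F855
G1 X4.29 Y91.27 F855
G1 X10.72 Y81.64 F855
G1 X20.35 Y75.21 F855
G1 X31.71 Y72.95 F855
G1 X43.07 Y75.21 F855
G1 X52.70 Y81.64 F855
G1 X59.13 Y91.27 F855
G1 X61.39 Y102.63 F855
M5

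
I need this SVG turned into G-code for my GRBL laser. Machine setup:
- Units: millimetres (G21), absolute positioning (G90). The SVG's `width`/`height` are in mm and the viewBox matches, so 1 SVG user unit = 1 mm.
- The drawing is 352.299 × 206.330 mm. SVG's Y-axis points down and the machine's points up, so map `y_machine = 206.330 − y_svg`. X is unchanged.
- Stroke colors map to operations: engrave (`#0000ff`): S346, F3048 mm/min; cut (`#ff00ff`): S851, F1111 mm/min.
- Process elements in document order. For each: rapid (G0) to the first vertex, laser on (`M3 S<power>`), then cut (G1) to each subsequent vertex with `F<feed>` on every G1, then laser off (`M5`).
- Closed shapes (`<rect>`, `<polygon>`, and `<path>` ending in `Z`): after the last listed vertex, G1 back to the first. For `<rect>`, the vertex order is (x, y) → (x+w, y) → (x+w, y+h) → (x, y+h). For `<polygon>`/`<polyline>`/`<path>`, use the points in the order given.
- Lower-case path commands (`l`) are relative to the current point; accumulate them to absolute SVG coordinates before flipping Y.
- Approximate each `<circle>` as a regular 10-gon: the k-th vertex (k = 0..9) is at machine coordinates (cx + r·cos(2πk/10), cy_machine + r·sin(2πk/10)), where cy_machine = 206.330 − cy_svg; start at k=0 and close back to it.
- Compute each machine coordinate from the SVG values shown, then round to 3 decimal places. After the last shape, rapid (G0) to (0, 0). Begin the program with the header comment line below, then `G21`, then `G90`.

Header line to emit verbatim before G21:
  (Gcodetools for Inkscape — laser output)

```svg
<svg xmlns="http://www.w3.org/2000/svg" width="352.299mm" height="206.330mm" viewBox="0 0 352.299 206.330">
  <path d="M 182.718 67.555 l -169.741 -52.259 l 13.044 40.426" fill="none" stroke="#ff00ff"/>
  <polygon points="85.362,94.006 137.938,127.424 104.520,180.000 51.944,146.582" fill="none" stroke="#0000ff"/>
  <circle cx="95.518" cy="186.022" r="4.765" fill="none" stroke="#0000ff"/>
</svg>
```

1 u = 1 mm; y_m = 206.330 − y.

[1] `<path>` open polyline, #ff00ff→cut S851 F1111: (182.718,138.775) → (12.977,191.034) → (26.021,150.608)

[2] `<polygon>` regular polygon, #0000ff→engrave S346 F3048: (85.362,112.324) → (137.938,78.906) → (104.520,26.330) → (51.944,59.748) → (85.362,112.324) (closed)

[3] `<circle>` circle, #0000ff→engrave S346 F3048: (100.283,20.308) → (99.373,23.109) → (96.990,24.840) → (94.046,24.840) → (91.663,23.109) → (90.753,20.308) → (91.663,17.507) → (94.046,15.776) → (96.990,15.776) → (99.373,17.507) → (100.283,20.308) (closed)

(Gcodetools for Inkscape — laser output)
G21
G90
G0 X182.718 Y138.775
M3 S851
G1 X12.977 Y191.034 F1111
G1 X26.021 Y150.608 F1111
M5
G0 X85.362 Y112.324
M3 S346
G1 X137.938 Y78.906 F3048
G1 X104.520 Y26.330 F3048
G1 X51.944 Y59.748 F3048
G1 X85.362 Y112.324 F3048
M5
G0 X100.283 Y20.308
M3 S346
G1 X99.373 Y23.109 F3048
G1 X96.990 Y24.840 F3048
G1 X94.046 Y24.840 F3048
G1 X91.663 Y23.109 F3048
G1 X90.753 Y20.308 F3048
G1 X91.663 Y17.507 F3048
G1 X94.046 Y15.776 F3048
G1 X96.990 Y15.776 F3048
G1 X99.373 Y17.507 F3048
G1 X100.283 Y20.308 F3048
M5
G0 X0.000 Y0.000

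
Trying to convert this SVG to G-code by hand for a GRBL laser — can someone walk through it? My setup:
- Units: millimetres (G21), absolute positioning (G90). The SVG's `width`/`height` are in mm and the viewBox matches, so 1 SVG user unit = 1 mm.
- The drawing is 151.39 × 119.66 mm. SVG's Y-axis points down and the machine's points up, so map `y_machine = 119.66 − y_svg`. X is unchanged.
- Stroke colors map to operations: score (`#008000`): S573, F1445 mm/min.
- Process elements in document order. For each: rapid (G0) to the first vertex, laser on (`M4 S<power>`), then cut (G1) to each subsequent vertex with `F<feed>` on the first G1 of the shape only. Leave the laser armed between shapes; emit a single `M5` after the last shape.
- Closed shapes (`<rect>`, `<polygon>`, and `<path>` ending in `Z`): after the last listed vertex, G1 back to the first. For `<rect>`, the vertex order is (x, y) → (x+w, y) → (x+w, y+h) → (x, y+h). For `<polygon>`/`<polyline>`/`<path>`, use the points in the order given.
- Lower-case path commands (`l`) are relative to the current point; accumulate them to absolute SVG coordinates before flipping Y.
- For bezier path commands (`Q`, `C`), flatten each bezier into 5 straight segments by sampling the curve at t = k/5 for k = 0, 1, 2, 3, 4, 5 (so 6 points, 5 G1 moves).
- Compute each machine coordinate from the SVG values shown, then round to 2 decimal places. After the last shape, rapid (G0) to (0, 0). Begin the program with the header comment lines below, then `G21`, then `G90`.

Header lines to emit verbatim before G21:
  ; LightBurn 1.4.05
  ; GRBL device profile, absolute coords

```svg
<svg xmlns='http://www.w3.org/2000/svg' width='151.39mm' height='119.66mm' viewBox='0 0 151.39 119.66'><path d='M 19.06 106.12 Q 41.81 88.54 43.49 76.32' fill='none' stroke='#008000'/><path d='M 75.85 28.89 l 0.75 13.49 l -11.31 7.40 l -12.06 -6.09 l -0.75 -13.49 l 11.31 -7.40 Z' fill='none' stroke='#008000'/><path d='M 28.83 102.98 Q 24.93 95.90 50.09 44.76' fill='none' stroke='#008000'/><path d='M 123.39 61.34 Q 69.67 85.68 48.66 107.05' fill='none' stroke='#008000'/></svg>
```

viewBox `0 0 151.39 119.66` with mm width/height → 1 unit = 1 mm. Flip: y_m = 119.66 − y_svg.

**Shape 1** — `<path>` quadratic bezier, stroke `#008000` → score (S573, F1445). Control points (SVG): P0=(19.06,106.12), P1=(41.81,88.54), P2=(43.49,76.32); sampled at t=k/5. Machine vertices: (19.06,13.54) → (27.32,20.36) → (33.89,26.75) → (38.77,32.71) → (41.98,38.24) → (43.49,43.34). Open path.

**Shape 2** — `<path>` regular polygon, stroke `#008000` → score (S573, F1445). Machine vertices: (75.85,90.77) → (76.60,77.28) → (65.29,69.88) → (53.23,75.97) → (52.48,89.46) → (63.79,96.86) → (75.85,90.77). Closed: final G1 returns to the first vertex.

**Shape 3** — `<path>` quadratic bezier, stroke `#008000` → score (S573, F1445). Control points (SVG): P0=(28.83,102.98), P1=(24.93,95.90), P2=(50.09,44.76); sampled at t=k/5. Machine vertices: (28.83,16.68) → (28.43,21.27) → (30.36,29.39) → (34.61,41.04) → (41.19,56.21) → (50.09,74.90). Open path.

**Shape 4** — `<path>` quadratic bezier, stroke `#008000` → score (S573, F1445). Control points (SVG): P0=(123.39,61.34), P1=(69.67,85.68), P2=(48.66,107.05); sampled at t=k/5. Machine vertices: (123.39,58.32) → (103.21,48.70) → (85.65,39.32) → (70.70,30.18) → (58.37,21.28) → (48.66,12.61). Open path.

; LightBurn 1.4.05
; GRBL device profile, absolute coords
G21
G90
G0 X19.06 Y13.54
M4 S573
G1 X27.32 Y20.36 F1445
G1 X33.89 Y26.75
G1 X38.77 Y32.71
G1 X41.98 Y38.24
G1 X43.49 Y43.34
G0 X75.85 Y90.77
M4 S573
G1 X76.60 Y77.28 F1445
G1 X65.29 Y69.88
G1 X53.23 Y75.97
G1 X52.48 Y89.46
G1 X63.79 Y96.86
G1 X75.85 Y90.77
G0 X28.83 Y16.68
M4 S573
G1 X28.43 Y21.27 F1445
G1 X30.36 Y29.39
G1 X34.61 Y41.04
G1 X41.19 Y56.21
G1 X50.09 Y74.90
G0 X123.39 Y58.32
M4 S573
G1 X103.21 Y48.70 F1445
G1 X85.65 Y39.32
G1 X70.70 Y30.18
G1 X58.37 Y21.28
G1 X48.66 Y12.61
M5
G0 X0.00 Y0.00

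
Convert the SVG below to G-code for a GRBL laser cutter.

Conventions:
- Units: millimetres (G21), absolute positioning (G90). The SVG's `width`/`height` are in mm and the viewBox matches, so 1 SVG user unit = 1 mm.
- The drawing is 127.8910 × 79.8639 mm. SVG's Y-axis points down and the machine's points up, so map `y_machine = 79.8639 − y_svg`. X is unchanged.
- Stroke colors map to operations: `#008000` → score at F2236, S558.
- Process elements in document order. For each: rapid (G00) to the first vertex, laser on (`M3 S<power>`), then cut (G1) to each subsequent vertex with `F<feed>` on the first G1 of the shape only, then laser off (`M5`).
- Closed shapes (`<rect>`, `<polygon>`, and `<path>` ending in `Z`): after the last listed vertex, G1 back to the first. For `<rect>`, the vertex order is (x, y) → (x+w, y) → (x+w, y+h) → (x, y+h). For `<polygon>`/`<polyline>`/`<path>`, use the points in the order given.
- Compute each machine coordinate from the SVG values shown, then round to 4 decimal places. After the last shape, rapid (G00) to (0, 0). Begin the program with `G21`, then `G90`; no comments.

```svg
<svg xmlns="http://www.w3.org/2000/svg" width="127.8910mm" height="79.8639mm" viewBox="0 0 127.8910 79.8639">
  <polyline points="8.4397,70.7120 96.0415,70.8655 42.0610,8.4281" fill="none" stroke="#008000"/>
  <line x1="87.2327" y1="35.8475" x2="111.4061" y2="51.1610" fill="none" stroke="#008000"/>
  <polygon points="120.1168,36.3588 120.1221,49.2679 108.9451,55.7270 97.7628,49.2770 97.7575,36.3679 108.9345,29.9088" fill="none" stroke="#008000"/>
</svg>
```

Since the viewBox matches the mm dimensions, user units are millimetres directly. The only transform is the Y-flip y_m = 79.8639 − y_svg.

Shape 1 is a open polyline drawn with `<polyline>`. Its stroke #008000 means score at S558, F2236. After flipping Y the toolpath is (8.4397,9.1519) → (96.0415,8.9984) → (42.0610,71.4358).

Shape 2 is a line segment drawn with `<line>`. Its stroke #008000 means score at S558, F2236. After flipping Y the toolpath is (87.2327,44.0164) → (111.4061,28.7029).

Shape 3 is a regular polygon drawn with `<polygon>`. Its stroke #008000 means score at S558, F2236. After flipping Y the toolpath is (120.1168,43.5051) → (120.1221,30.5960) → (108.9451,24.1369) → (97.7628,30.5869) → (97.7575,43.4960) → (108.9345,49.9551) → (120.1168,43.5051), returning to the start.

G21
G90
G00 X8.4397 Y9.1519
M3 S558
G1 X96.0415 Y8.9984 F2236
G1 X42.0610 Y71.4358
M5
G00 X87.2327 Y44.0164
M3 S558
G1 X111.4061 Y28.7029 F2236
M5
G00 X120.1168 Y43.5051
M3 S558
G1 X120.1221 Y30.5960 F2236
G1 X108.9451 Y24.1369
G1 X97.7628 Y30.5869
G1 X97.7575 Y43.4960
G1 X108.9345 Y49.9551
G1 X120.1168 Y43.5051
M5
G00 X0.0000 Y0.0000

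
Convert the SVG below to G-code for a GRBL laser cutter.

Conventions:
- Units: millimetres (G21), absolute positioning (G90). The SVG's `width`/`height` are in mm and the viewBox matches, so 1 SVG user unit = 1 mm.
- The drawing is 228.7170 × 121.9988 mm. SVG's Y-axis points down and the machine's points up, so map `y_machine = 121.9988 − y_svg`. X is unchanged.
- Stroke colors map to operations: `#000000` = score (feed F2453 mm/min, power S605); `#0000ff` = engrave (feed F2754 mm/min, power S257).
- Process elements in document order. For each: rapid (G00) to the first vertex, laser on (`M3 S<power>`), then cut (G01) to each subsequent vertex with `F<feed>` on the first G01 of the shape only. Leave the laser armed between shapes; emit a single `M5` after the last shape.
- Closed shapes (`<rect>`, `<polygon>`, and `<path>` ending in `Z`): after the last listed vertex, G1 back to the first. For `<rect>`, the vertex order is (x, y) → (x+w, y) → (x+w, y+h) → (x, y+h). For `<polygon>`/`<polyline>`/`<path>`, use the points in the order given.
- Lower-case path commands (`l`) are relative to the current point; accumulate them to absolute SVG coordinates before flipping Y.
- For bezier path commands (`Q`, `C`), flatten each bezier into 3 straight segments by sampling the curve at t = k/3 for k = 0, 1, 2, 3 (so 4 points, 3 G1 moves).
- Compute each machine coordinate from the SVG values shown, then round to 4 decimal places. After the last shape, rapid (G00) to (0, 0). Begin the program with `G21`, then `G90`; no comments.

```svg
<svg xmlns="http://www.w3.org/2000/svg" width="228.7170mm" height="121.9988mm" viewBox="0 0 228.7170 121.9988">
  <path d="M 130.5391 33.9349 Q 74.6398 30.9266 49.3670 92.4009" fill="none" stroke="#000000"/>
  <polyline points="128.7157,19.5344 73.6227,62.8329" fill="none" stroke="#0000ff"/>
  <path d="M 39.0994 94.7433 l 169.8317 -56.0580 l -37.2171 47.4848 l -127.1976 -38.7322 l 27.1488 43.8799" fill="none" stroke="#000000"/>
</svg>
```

1 u = 1 mm; y_m = 121.9988 − y.

[1] `<path>` quadratic bezier, #000000→score S605 F2453: (130.5391,88.0639) → (96.6758,82.9047) → (69.6185,63.4160) → (49.3670,29.5979)

[2] `<polyline>` line segment, #0000ff→engrave S257 F2754: (128.7157,102.4644) → (73.6227,59.1659)

[3] `<path>` open polyline, #000000→score S605 F2453: (39.0994,27.2555) → (208.9311,83.3135) → (171.7140,35.8287) → (44.5164,74.5609) → (71.6652,30.6810)

G21
G90
G00 X130.5391 Y88.0639
M3 S605
G01 X96.6758 Y82.9047 F2453
G01 X69.6185 Y63.4160
G01 X49.3670 Y29.5979
G00 X128.7157 Y102.4644
M3 S257
G01 X73.6227 Y59.1659 F2754
G00 X39.0994 Y27.2555
M3 S605
G01 X208.9311 Y83.3135 F2453
G01 X171.7140 Y35.8287
G01 X44.5164 Y74.5609
G01 X71.6652 Y30.6810
M5
G00 X0.0000 Y0.0000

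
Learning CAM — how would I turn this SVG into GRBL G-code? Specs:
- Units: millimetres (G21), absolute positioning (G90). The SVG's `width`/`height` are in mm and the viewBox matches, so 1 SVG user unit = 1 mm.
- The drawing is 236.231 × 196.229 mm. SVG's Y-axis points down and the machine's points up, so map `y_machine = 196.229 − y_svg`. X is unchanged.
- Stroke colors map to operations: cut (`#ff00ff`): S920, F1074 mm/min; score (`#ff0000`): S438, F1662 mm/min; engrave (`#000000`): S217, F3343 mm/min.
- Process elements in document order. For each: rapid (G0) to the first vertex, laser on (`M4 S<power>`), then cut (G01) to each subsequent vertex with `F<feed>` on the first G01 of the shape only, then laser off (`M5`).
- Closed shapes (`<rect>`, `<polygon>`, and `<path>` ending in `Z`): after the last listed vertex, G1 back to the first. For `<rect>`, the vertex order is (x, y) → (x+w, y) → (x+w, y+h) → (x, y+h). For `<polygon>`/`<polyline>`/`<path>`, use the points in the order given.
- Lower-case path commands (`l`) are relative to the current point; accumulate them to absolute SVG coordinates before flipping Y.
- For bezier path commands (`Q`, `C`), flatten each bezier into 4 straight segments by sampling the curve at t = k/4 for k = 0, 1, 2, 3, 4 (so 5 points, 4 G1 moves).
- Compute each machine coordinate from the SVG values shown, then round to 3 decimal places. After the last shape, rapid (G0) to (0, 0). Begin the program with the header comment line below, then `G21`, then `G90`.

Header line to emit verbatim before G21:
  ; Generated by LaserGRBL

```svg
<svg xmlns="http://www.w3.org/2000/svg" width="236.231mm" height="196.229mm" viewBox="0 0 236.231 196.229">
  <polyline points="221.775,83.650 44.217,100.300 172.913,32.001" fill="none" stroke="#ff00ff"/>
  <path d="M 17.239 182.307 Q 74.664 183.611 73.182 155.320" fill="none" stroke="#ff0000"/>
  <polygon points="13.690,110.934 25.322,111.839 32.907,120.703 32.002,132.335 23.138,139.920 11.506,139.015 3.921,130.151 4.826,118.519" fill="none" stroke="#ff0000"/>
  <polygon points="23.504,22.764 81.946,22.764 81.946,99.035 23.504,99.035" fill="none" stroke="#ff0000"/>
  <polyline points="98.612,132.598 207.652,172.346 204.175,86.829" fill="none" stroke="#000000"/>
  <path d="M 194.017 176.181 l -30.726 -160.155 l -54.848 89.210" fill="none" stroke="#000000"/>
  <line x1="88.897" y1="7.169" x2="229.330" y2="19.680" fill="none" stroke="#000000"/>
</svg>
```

; Generated by LaserGRBL
G21
G90
G0 X221.775 Y112.579
M4 S920
G01 X44.217 Y95.929 F1074
G01 X172.913 Y164.228
M5
G0 X17.239 Y13.922
M4 S438
G01 X42.270 Y15.120 F1662
G01 X59.937 Y20.017
G01 X70.241 Y28.613
G01 X73.182 Y40.909
M5
G0 X13.690 Y85.295
M4 S438
G01 X25.322 Y84.390 F1662
G01 X32.907 Y75.526
G01 X32.002 Y63.894
G01 X23.138 Y56.309
G01 X11.506 Y57.214
G01 X3.921 Y66.078
G01 X4.826 Y77.710
G01 X13.690 Y85.295
M5
G0 X23.504 Y173.465
M4 S438
G01 X81.946 Y173.465 F1662
G01 X81.946 Y97.194
G01 X23.504 Y97.194
G01 X23.504 Y173.465
M5
G0 X98.612 Y63.631
M4 S217
G01 X207.652 Y23.883 F3343
G01 X204.175 Y109.400
M5
G0 X194.017 Y20.048
M4 S217
G01 X163.291 Y180.203 F3343
G01 X108.443 Y90.993
M5
G0 X88.897 Y189.060
M4 S217
G01 X229.330 Y176.549 F3343
M5
G0 X0.000 Y0.000

Since the viewBox matches the mm dimensions, user units are millimetres directly. The only transform is the Y-flip y_m = 196.229 − y_svg.

Shape 1 is a open polyline drawn with `<polyline>`. Its stroke #ff00ff means cut at S920, F1074. After flipping Y the toolpath is (221.775,112.579) → (44.217,95.929) → (172.913,164.228).

Shape 2 is a quadratic bezier drawn with `<path>`. Its stroke #ff0000 means score at S438, F1662. After flipping Y the toolpath is (17.239,13.922) → (42.270,15.120) → (59.937,20.017) → (70.241,28.613) → (73.182,40.909).

Shape 3 is a regular polygon drawn with `<polygon>`. Its stroke #ff0000 means score at S438, F1662. After flipping Y the toolpath is (13.690,85.295) → (25.322,84.390) → (32.907,75.526) → (32.002,63.894) → (23.138,56.309) → (11.506,57.214) → (3.921,66.078) → (4.826,77.710) → (13.690,85.295), returning to the start.

Shape 4 is a rectangle drawn with `<polygon>`. Its stroke #ff0000 means score at S438, F1662. After flipping Y the toolpath is (23.504,173.465) → (81.946,173.465) → (81.946,97.194) → (23.504,97.194) → (23.504,173.465), returning to the start.

Shape 5 is a open polyline drawn with `<polyline>`. Its stroke #000000 means engrave at S217, F3343. After flipping Y the toolpath is (98.612,63.631) → (207.652,23.883) → (204.175,109.400).

Shape 6 is a open polyline drawn with `<path>`. Its stroke #000000 means engrave at S217, F3343. After flipping Y the toolpath is (194.017,20.048) → (163.291,180.203) → (108.443,90.993).

Shape 7 is a line segment drawn with `<line>`. Its stroke #000000 means engrave at S217, F3343. After flipping Y the toolpath is (88.897,189.060) → (229.330,176.549).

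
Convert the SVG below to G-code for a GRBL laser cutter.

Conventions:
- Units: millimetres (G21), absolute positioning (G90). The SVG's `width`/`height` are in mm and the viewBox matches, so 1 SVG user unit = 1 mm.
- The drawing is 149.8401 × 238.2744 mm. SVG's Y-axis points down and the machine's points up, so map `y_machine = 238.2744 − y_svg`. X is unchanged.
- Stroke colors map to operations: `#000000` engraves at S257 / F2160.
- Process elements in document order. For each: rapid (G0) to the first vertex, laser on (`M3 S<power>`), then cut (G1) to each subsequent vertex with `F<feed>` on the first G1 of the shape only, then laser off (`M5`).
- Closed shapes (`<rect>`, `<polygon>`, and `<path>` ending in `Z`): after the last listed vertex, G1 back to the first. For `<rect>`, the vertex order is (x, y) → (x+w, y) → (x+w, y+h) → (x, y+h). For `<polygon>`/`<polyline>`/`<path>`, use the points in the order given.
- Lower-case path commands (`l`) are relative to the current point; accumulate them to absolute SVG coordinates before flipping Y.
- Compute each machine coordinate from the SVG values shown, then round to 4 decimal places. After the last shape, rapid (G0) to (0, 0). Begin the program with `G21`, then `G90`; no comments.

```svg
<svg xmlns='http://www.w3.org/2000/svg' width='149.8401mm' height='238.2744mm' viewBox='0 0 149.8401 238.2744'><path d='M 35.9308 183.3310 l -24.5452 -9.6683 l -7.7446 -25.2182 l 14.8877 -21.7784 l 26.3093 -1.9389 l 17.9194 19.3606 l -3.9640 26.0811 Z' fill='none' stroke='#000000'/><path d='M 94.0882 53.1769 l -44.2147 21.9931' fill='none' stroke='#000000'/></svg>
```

Since the viewBox matches the mm dimensions, user units are millimetres directly. The only transform is the Y-flip y_m = 238.2744 − y_svg.

Shape 1 is a regular polygon drawn with `<path>`. Its stroke #000000 means engrave at S257, F2160. After flipping Y the toolpath is (35.9308,54.9434) → (11.3856,64.6117) → (3.6410,89.8299) → (18.5287,111.6083) → (44.8380,113.5472) → (62.7574,94.1866) → (58.7934,68.1055) → (35.9308,54.9434), returning to the start.

Shape 2 is a line segment drawn with `<path>`. Its stroke #000000 means engrave at S257, F2160. After flipping Y the toolpath is (94.0882,185.0975) → (49.8735,163.1044).

G21
G90
G0 X35.9308 Y54.9434
M3 S257
G1 X11.3856 Y64.6117 F2160
G1 X3.6410 Y89.8299
G1 X18.5287 Y111.6083
G1 X44.8380 Y113.5472
G1 X62.7574 Y94.1866
G1 X58.7934 Y68.1055
G1 X35.9308 Y54.9434
M5
G0 X94.0882 Y185.0975
M3 S257
G1 X49.8735 Y163.1044 F2160
M5
G0 X0.0000 Y0.0000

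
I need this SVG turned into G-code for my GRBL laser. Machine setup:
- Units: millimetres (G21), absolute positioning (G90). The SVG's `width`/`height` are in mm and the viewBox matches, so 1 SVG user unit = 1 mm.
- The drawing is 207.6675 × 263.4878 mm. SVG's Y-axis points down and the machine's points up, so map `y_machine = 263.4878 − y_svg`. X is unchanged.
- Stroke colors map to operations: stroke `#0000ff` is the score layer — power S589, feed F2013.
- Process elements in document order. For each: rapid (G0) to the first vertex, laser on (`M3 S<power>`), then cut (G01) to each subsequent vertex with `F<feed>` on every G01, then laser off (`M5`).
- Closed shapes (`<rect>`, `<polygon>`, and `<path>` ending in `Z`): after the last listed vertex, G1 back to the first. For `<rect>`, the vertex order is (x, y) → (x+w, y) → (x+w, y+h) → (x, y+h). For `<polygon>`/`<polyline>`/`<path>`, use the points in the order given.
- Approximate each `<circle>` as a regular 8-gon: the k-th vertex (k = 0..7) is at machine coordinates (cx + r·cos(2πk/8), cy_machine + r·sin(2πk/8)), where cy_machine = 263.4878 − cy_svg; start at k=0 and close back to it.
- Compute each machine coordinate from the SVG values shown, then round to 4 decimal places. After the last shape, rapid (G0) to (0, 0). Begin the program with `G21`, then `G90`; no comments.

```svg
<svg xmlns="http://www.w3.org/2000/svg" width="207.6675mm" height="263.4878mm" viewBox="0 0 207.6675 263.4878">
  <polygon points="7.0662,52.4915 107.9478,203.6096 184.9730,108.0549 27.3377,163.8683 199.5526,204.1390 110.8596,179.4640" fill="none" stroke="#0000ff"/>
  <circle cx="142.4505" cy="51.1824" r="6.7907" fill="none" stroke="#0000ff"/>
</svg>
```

1 u = 1 mm; y_m = 263.4878 − y.

[1] `<polygon>` closed polygon, #0000ff→score S589 F2013: (7.0662,210.9963) → (107.9478,59.8782) → (184.9730,155.4329) → (27.3377,99.6195) → (199.5526,59.3488) → (110.8596,84.0238) → (7.0662,210.9963) (closed)

[2] `<circle>` circle, #0000ff→score S589 F2013: (149.2412,212.3054) → (147.2523,217.1072) → (142.4505,219.0961) → (137.6487,217.1072) → (135.6598,212.3054) → (137.6487,207.5036) → (142.4505,205.5147) → (147.2523,207.5036) → (149.2412,212.3054) (closed)

G21
G90
G0 X7.0662 Y210.9963
M3 S589
G01 X107.9478 Y59.8782 F2013
G01 X184.9730 Y155.4329 F2013
G01 X27.3377 Y99.6195 F2013
G01 X199.5526 Y59.3488 F2013
G01 X110.8596 Y84.0238 F2013
G01 X7.0662 Y210.9963 F2013
M5
G0 X149.2412 Y212.3054
M3 S589
G01 X147.2523 Y217.1072 F2013
G01 X142.4505 Y219.0961 F2013
G01 X137.6487 Y217.1072 F2013
G01 X135.6598 Y212.3054 F2013
G01 X137.6487 Y207.5036 F2013
G01 X142.4505 Y205.5147 F2013
G01 X147.2523 Y207.5036 F2013
G01 X149.2412 Y212.3054 F2013
M5
G0 X0.0000 Y0.0000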